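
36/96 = 3/8 = 0.38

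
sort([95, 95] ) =[95, 95]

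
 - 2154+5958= 3804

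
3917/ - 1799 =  - 3 + 1480/1799  =  - 2.18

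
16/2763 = 16/2763 = 0.01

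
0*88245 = 0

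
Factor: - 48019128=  - 2^3*3^1 *29^1* 68993^1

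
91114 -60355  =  30759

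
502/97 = 502/97 = 5.18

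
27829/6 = 4638 + 1/6 = 4638.17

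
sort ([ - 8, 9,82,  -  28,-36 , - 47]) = [ - 47, - 36, - 28, - 8, 9  ,  82]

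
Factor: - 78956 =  - 2^2*19739^1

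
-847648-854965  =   - 1702613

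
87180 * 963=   83954340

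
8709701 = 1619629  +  7090072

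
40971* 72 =2949912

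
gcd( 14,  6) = 2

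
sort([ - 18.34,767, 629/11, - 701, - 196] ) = [ - 701 , - 196,  -  18.34, 629/11,767]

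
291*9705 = 2824155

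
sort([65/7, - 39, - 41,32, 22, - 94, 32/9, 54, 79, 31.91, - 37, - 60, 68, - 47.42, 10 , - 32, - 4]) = [ - 94, -60, - 47.42, - 41, - 39, - 37, - 32, - 4, 32/9, 65/7 , 10,  22,31.91, 32, 54,  68,79]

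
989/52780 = 989/52780 = 0.02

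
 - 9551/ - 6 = 1591 + 5/6 = 1591.83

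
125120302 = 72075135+53045167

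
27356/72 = 379+17/18 = 379.94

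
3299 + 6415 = 9714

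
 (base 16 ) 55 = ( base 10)85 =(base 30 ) 2P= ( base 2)1010101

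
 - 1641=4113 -5754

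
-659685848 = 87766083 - 747451931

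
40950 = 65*630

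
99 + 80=179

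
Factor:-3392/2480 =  - 2^2 * 5^( - 1) * 31^( - 1 )*53^1 = -212/155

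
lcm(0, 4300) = 0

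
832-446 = 386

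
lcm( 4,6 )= 12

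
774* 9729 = 7530246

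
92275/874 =92275/874 =105.58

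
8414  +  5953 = 14367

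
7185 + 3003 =10188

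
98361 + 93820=192181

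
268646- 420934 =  - 152288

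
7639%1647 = 1051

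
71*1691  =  120061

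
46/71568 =23/35784 = 0.00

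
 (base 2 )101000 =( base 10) 40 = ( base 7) 55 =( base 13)31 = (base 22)1i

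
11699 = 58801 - 47102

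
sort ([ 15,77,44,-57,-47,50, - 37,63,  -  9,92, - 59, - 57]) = [ - 59, - 57, - 57, - 47, - 37, - 9,  15 , 44,50,63, 77, 92] 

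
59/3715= 59/3715  =  0.02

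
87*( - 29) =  - 2523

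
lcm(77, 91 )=1001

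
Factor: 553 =7^1*79^1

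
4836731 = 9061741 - 4225010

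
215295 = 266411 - 51116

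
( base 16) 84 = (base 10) 132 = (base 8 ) 204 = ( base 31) 48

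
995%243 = 23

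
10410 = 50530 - 40120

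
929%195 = 149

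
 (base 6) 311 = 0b1110011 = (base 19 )61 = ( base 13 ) 8B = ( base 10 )115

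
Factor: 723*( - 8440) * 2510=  - 15316321200=   - 2^4*3^1*5^2*211^1*241^1*251^1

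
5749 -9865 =-4116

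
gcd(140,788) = 4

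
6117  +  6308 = 12425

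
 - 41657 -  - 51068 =9411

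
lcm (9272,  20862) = 83448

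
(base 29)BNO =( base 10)9942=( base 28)cj2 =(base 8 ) 23326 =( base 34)8KE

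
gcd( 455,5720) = 65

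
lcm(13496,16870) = 67480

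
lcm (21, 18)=126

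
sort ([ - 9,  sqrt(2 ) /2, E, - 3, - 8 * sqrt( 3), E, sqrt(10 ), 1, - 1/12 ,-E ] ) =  [ -8 * sqrt(3 ), - 9,-3 ,- E, - 1/12, sqrt(2)/2, 1, E, E,sqrt ( 10)] 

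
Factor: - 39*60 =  - 2340 = -2^2*3^2*5^1*13^1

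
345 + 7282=7627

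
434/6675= 434/6675 = 0.07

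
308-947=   -  639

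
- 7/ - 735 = 1/105 = 0.01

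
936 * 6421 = 6010056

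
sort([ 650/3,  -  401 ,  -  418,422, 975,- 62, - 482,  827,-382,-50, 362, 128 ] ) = [ - 482, - 418, - 401, - 382, - 62, - 50,128, 650/3,362, 422,827,975] 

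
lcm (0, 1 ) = 0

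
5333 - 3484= 1849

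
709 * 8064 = 5717376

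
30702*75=2302650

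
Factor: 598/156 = 23/6 = 2^( - 1 ) * 3^( - 1 )*23^1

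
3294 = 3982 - 688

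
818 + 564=1382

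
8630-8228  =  402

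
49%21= 7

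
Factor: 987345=3^2*5^1*37^1*593^1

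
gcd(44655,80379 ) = 8931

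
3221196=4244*759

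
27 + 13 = 40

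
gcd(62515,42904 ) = 1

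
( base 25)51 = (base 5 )1001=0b1111110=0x7E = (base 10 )126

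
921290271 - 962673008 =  -41382737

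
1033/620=1 + 413/620 = 1.67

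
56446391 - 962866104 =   -  906419713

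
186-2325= - 2139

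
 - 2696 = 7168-9864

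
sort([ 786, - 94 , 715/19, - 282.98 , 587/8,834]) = [- 282.98,  -  94, 715/19, 587/8, 786,  834]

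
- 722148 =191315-913463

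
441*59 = 26019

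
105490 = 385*274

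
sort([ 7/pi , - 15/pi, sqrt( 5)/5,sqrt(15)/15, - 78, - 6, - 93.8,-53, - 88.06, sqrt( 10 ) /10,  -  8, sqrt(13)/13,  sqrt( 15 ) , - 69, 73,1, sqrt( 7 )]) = [ -93.8,  -  88.06,- 78, - 69, - 53, - 8, - 6,  -  15/pi,sqrt( 15) /15, sqrt( 13)/13,sqrt (10 )/10,sqrt( 5) /5,1,7/pi,sqrt( 7 ),sqrt ( 15),73] 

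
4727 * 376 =1777352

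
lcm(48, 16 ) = 48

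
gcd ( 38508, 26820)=12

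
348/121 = 2 + 106/121 = 2.88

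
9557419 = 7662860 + 1894559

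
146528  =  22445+124083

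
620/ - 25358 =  - 10/409= -0.02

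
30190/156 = 193+41/78 = 193.53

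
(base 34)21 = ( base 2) 1000101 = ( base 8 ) 105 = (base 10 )69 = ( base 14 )4d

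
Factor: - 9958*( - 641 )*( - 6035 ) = - 2^1*5^1*13^1*17^1*71^1*383^1*641^1  =  - 38521875730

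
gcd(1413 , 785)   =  157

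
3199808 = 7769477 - 4569669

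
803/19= 803/19 =42.26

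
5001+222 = 5223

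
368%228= 140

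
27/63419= 27/63419 = 0.00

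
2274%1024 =226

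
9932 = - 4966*( - 2) 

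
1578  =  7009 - 5431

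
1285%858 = 427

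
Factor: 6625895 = 5^1*1325179^1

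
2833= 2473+360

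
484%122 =118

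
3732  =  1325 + 2407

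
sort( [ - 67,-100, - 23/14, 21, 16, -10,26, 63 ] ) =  [ - 100,-67, - 10,  -  23/14,16,21 , 26,63] 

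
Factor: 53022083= 53022083^1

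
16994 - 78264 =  - 61270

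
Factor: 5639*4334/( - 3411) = - 2^1*3^(  -  2 ) *11^1*197^1*379^(-1)*5639^1 = -24439426/3411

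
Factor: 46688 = 2^5*1459^1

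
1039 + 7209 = 8248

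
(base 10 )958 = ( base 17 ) 356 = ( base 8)1676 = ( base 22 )1lc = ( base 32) tu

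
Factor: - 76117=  - 103^1*739^1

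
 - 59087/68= - 59087/68=- 868.93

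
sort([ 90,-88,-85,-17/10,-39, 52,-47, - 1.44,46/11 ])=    [ - 88,-85, - 47,-39, - 17/10, - 1.44, 46/11,52 , 90]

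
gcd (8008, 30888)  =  1144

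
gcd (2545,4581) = 509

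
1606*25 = 40150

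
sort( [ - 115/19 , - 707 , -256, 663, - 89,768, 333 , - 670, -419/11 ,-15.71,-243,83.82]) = [ - 707,  -  670, - 256, - 243, - 89, - 419/11, - 15.71, - 115/19,83.82,  333,663, 768 ] 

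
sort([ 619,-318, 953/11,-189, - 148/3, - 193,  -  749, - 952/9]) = [ - 749, - 318,  -  193,  -  189,-952/9 , -148/3, 953/11, 619]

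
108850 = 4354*25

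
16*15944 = 255104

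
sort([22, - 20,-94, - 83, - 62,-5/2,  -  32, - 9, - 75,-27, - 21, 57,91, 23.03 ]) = [ - 94, - 83, - 75 , - 62,-32, - 27,- 21,-20,-9, - 5/2,22, 23.03,57,91] 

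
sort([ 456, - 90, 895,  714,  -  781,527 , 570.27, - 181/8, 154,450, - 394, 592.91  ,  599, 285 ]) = [ - 781, - 394,  -  90, - 181/8, 154,285,  450, 456, 527 , 570.27, 592.91, 599, 714,895]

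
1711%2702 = 1711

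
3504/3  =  1168  =  1168.00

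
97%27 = 16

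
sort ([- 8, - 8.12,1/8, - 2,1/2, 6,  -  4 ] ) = [ -8.12, - 8, - 4, - 2,1/8,  1/2,6] 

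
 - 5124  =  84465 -89589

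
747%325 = 97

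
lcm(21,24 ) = 168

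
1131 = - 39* ( - 29) 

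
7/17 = 7/17 = 0.41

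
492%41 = 0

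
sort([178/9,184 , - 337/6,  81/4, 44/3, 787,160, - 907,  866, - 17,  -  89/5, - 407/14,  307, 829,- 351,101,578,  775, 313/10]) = [ - 907, - 351, - 337/6,-407/14, - 89/5, - 17,44/3, 178/9, 81/4,313/10,  101,  160,  184,307,578,775 , 787,  829, 866]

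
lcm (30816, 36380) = 2619360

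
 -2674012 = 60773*( - 44 )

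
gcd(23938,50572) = 2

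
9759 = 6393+3366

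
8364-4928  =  3436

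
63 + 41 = 104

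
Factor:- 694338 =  - 2^1*3^1* 31^1*3733^1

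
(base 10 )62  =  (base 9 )68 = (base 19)35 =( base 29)24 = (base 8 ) 76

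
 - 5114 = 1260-6374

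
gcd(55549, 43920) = 1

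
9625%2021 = 1541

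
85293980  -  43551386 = 41742594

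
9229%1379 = 955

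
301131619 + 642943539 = 944075158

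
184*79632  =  14652288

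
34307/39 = 2639/3 = 879.67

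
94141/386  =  94141/386 =243.89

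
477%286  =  191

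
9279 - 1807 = 7472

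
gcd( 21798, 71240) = 2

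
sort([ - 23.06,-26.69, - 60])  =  [ - 60, - 26.69,- 23.06 ] 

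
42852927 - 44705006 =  - 1852079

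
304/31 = 9 + 25/31 = 9.81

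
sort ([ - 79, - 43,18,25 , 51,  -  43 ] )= [ - 79, - 43, - 43,  18,25, 51]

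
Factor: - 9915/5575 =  - 3^1*5^( - 1) * 223^( - 1)*661^1=- 1983/1115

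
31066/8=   3883 + 1/4 = 3883.25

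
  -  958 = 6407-7365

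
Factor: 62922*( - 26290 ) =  - 2^2 * 3^1  *  5^1* 11^1*239^1*10487^1 = - 1654219380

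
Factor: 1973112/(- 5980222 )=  - 986556/2990111  =  -  2^2*3^1*19^1 * 359^( - 1)*4327^1*8329^(-1 )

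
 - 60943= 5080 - 66023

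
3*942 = 2826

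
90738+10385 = 101123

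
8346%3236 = 1874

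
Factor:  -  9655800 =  - 2^3*3^1*5^2*7^1*11^2*19^1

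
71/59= 1+12/59=1.20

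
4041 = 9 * 449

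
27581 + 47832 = 75413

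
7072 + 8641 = 15713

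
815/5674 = 815/5674 = 0.14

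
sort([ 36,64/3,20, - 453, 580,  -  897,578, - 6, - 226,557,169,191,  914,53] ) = [-897, - 453,-226 , - 6, 20, 64/3,36 , 53,169,191,557,578,580,914]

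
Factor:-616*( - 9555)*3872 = 22790127360 = 2^8 *3^1*5^1*7^3*11^3*13^1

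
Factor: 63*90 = 2^1*3^4 * 5^1*7^1 = 5670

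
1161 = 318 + 843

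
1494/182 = 8+19/91  =  8.21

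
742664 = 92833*8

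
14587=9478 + 5109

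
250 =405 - 155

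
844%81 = 34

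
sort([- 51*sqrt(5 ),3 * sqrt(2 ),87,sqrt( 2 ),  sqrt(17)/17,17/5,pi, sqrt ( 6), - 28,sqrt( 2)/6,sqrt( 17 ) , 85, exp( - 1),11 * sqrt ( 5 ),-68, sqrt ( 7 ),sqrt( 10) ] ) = [-51*sqrt( 5 ), - 68,-28,sqrt ( 2 )/6, sqrt(17)/17, exp( - 1 ),sqrt( 2 ), sqrt(6 ) , sqrt ( 7), pi, sqrt ( 10 ), 17/5, sqrt(  17 ),3 * sqrt(2), 11 * sqrt( 5 ), 85,  87]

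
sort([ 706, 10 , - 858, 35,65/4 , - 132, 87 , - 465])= [ - 858, - 465, - 132, 10,65/4, 35,87,706 ] 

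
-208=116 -324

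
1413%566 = 281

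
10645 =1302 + 9343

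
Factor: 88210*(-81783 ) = - 2^1* 3^3*5^1*13^1*233^1*8821^1 = -7214078430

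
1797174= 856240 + 940934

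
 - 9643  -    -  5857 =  - 3786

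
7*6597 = 46179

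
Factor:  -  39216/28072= -4902/3509= - 2^1*3^1*11^( - 2)*19^1*29^(  -  1)*43^1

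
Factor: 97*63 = 6111 =3^2*7^1*97^1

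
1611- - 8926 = 10537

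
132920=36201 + 96719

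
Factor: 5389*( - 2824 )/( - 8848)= 2^( - 1)*7^(- 1)*17^1*79^(- 1)*317^1*353^1= 1902317/1106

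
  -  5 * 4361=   -21805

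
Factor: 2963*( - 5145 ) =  - 3^1*5^1 *7^3*2963^1=- 15244635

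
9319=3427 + 5892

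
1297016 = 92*14098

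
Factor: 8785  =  5^1 * 7^1*251^1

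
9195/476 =19 + 151/476 = 19.32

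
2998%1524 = 1474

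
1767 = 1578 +189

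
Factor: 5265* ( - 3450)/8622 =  - 1009125/479 = - 3^3*5^3*13^1*23^1*479^( - 1)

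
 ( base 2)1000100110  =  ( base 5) 4200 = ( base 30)ia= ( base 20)17A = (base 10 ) 550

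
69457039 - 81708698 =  - 12251659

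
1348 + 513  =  1861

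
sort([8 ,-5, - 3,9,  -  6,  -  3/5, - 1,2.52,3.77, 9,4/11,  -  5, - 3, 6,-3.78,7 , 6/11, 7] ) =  [ - 6, - 5, - 5, - 3.78,  -  3,-3, - 1,  -  3/5,4/11 , 6/11, 2.52, 3.77,6, 7,7,8, 9,9 ] 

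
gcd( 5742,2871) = 2871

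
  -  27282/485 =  - 57 + 363/485 =- 56.25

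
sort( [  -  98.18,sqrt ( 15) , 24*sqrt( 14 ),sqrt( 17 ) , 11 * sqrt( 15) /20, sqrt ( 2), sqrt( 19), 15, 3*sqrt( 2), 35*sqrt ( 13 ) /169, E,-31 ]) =[ -98.18 ,  -  31 , 35*sqrt(13 ) /169,  sqrt(2 ), 11 * sqrt ( 15 ) /20,E,  sqrt(15 ),sqrt(17 ), 3*sqrt (2),sqrt( 19 ),15,  24*sqrt( 14)] 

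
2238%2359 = 2238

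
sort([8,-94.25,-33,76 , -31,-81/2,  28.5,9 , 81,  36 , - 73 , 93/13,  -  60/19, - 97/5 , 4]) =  [ - 94.25, - 73,-81/2,-33,-31,  -  97/5, -60/19,  4, 93/13,8, 9 , 28.5, 36,  76 , 81 ]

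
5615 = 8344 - 2729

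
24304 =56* 434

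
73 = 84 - 11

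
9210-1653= 7557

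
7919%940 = 399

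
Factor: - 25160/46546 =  - 20/37 = - 2^2*5^1*37^( - 1)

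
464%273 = 191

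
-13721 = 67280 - 81001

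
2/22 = 1/11 = 0.09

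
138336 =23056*6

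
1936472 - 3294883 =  - 1358411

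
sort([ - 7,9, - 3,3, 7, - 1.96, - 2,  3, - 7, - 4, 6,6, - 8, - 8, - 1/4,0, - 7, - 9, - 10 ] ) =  [ - 10,  -  9, - 8, - 8, - 7, - 7, - 7, - 4,  -  3, - 2, - 1.96, - 1/4, 0 , 3 , 3 , 6, 6,7,9 ] 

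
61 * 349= 21289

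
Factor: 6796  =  2^2*1699^1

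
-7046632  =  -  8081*872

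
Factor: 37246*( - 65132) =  - 2^3*11^1*  19^1*857^1* 1693^1 = -2425906472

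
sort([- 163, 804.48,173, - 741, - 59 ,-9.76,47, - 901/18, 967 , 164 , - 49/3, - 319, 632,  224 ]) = [- 741,-319, - 163, - 59, - 901/18, - 49/3,  -  9.76,47, 164, 173, 224,632,804.48, 967]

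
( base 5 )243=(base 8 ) 111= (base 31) 2B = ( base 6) 201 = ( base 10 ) 73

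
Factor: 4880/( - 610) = -8 =-2^3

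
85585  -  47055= 38530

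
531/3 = 177  =  177.00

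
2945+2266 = 5211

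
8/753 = 8/753 = 0.01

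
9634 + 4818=14452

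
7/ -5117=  -1/731 = - 0.00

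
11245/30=374 + 5/6  =  374.83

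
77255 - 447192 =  - 369937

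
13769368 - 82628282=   -  68858914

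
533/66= 8  +  5/66 = 8.08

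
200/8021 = 200/8021= 0.02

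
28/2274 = 14/1137 = 0.01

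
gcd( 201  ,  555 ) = 3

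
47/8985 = 47/8985= 0.01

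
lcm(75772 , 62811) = 4773636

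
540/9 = 60=60.00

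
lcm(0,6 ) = 0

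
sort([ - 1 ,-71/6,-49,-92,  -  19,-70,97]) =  [-92, - 70,-49, - 19 , - 71/6, - 1,97] 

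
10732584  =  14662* 732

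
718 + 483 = 1201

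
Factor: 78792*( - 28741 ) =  - 2264560872 = -2^3*3^1*7^2 * 41^1 * 67^1*701^1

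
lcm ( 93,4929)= 4929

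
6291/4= 1572 + 3/4 = 1572.75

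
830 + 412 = 1242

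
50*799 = 39950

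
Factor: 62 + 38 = 2^2*5^2 = 100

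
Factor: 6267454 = 2^1*19^1*23^1*71^1*101^1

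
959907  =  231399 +728508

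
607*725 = 440075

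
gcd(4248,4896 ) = 72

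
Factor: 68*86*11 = 64328 = 2^3*11^1*17^1*43^1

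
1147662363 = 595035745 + 552626618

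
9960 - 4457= 5503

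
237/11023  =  237/11023= 0.02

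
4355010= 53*82170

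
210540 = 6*35090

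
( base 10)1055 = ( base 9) 1402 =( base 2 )10000011111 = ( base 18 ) 34B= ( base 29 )17b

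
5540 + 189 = 5729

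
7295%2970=1355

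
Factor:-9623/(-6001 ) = 17^( - 1) * 353^( - 1 )*9623^1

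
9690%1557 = 348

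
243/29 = 8+11/29= 8.38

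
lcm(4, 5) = 20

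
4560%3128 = 1432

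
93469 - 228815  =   - 135346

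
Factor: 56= 2^3*7^1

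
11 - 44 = -33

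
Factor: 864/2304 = 3/8 = 2^(-3)*3^1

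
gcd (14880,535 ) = 5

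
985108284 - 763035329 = 222072955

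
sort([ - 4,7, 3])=[ -4, 3,7 ]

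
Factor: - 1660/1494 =-10/9 = - 2^1*3^ (  -  2)*5^1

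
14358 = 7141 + 7217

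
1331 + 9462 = 10793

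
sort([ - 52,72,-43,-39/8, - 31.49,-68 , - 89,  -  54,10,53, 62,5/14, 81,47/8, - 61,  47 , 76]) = [-89, - 68,-61, - 54, - 52, - 43 , - 31.49,-39/8,5/14,  47/8, 10 , 47, 53,62, 72,  76,  81] 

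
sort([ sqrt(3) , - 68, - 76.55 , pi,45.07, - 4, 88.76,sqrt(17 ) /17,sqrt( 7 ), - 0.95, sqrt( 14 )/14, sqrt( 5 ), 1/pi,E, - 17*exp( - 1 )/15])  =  [ - 76.55, - 68, - 4, - 0.95 , - 17*exp(-1)/15,sqrt( 17 ) /17,sqrt(14)/14, 1/pi,sqrt( 3 ),sqrt( 5 ),sqrt( 7),E,  pi,45.07, 88.76]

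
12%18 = 12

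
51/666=17/222=0.08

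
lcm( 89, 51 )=4539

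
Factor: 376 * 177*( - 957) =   -  2^3*3^2*11^1* 29^1*47^1  *  59^1  =  -  63690264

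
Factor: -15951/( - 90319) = 3^1*13^1*181^( - 1)*409^1*499^( - 1 ) 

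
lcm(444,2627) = 31524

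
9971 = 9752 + 219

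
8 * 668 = 5344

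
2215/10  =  443/2= 221.50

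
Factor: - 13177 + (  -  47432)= -3^1*89^1* 227^1 = -60609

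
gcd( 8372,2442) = 2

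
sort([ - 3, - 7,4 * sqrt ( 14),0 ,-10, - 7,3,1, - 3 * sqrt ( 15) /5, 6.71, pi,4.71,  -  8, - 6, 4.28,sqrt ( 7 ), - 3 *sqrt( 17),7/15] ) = [-3*sqrt(17) ,- 10,-8, - 7, - 7,- 6,-3, - 3*sqrt( 15 )/5,0, 7/15,1,  sqrt( 7), 3,pi,4.28,4.71,6.71 , 4*sqrt( 14)] 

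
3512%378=110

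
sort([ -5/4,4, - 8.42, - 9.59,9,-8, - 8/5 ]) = [-9.59,-8.42, - 8,- 8/5,-5/4,4, 9 ]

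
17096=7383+9713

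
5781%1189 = 1025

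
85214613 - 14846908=70367705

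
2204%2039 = 165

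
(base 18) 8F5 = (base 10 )2867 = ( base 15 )cb2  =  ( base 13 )13c7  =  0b101100110011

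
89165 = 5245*17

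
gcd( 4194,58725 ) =9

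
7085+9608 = 16693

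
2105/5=421 = 421.00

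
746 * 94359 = 70391814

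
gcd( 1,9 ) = 1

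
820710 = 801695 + 19015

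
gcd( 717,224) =1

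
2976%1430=116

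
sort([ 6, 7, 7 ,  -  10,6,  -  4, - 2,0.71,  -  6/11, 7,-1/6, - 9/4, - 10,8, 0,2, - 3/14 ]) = [ - 10 , - 10,- 4, - 9/4, - 2,-6/11,-3/14, - 1/6, 0, 0.71,2, 6 , 6, 7, 7, 7  ,  8]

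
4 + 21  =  25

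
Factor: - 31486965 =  -3^1*5^1*43^1 * 48817^1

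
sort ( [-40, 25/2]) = [- 40, 25/2]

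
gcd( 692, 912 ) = 4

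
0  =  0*5136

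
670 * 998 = 668660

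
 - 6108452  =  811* ( - 7532) 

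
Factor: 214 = 2^1*107^1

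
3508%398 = 324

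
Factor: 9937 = 19^1*523^1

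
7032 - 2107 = 4925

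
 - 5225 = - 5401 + 176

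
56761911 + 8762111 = 65524022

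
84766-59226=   25540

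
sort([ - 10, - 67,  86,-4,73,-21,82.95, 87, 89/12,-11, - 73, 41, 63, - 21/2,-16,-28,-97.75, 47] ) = [ - 97.75,-73,-67, - 28, - 21,  -  16,-11, - 21/2 , - 10, - 4,  89/12, 41,47, 63,73,82.95, 86,87]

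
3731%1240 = 11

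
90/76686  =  15/12781 =0.00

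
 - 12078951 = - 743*16257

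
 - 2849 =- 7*407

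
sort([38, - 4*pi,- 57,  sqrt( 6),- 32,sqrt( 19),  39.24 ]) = [-57,-32, - 4 *pi,sqrt( 6), sqrt( 19),38,39.24]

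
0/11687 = 0 = 0.00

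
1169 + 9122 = 10291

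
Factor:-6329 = -6329^1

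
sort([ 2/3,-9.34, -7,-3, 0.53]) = [ - 9.34, - 7,-3,0.53, 2/3]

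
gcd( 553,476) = 7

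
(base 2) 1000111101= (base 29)JM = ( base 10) 573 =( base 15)283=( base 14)2cd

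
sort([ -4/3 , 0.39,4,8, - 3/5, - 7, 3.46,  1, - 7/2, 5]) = [ - 7, - 7/2,- 4/3,  -  3/5, 0.39 , 1,3.46, 4, 5, 8] 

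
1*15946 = 15946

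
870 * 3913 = 3404310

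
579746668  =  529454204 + 50292464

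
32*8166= 261312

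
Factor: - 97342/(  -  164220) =2^ ( - 1)*3^( - 1 )*5^( - 1 )*23^( - 1)*409^1 = 409/690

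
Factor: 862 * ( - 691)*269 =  - 2^1*269^1 * 431^1 *691^1 = -160227698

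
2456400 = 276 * 8900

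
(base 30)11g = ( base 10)946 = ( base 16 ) 3B2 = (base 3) 1022001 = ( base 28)15m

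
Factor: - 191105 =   -  5^1*37^1*1033^1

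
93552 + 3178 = 96730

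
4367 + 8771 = 13138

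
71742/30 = 2391 + 2/5 = 2391.40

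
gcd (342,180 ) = 18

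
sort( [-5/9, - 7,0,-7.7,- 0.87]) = [ - 7.7, - 7 ,-0.87,-5/9, 0] 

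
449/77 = 449/77 = 5.83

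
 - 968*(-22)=21296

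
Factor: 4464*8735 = 38993040 = 2^4*3^2 *5^1*31^1*1747^1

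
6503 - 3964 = 2539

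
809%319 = 171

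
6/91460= 3/45730 = 0.00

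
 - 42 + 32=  - 10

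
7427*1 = 7427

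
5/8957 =5/8957 =0.00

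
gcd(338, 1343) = 1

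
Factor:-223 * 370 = -2^1*5^1*37^1*223^1 =- 82510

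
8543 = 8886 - 343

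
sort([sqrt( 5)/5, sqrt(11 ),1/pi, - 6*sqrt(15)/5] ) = [ - 6  *  sqrt( 15 )/5,1/pi , sqrt( 5) /5, sqrt(11 )] 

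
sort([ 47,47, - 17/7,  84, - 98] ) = [  -  98 , - 17/7,47,47,84]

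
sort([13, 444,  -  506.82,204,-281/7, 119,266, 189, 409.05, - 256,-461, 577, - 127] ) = [ - 506.82 , - 461, - 256, - 127, - 281/7, 13,119 , 189,  204,266, 409.05, 444,577] 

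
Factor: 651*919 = 598269 = 3^1*7^1*31^1*919^1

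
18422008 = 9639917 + 8782091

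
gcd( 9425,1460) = 5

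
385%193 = 192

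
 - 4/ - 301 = 4/301 = 0.01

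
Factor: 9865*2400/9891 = 2^5*3^ ( - 1)*5^3*7^(-1 )  *  157^(  -  1)* 1973^1 =7892000/3297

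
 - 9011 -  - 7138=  - 1873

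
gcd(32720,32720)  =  32720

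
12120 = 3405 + 8715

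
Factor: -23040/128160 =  - 16/89= - 2^4*89^ ( - 1)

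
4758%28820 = 4758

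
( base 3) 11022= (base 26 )4C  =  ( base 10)116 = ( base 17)6e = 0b1110100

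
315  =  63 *5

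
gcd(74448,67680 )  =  6768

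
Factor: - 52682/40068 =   -  2^( - 1)*3^(  -  3 )*71^1=- 71/54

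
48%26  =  22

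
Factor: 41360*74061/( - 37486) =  - 1531581480/18743 = - 2^3*3^3*5^1*11^1*13^1*47^1*211^1*18743^( - 1)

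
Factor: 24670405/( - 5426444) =-2^( - 2)*5^1*67^1*73643^1*1356611^ ( - 1)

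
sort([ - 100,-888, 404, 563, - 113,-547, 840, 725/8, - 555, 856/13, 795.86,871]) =[ - 888 , - 555 , -547, - 113,- 100,856/13, 725/8, 404, 563, 795.86, 840, 871] 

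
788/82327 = 788/82327 = 0.01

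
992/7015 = 992/7015=0.14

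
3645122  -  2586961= 1058161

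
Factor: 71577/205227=241/691 =241^1*691^( - 1)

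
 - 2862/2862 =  - 1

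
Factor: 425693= 149^1*2857^1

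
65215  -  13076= 52139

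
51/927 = 17/309 = 0.06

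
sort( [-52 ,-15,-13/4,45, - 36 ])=[ - 52, - 36, - 15,  -  13/4,45 ] 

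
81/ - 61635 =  - 27/20545 = - 0.00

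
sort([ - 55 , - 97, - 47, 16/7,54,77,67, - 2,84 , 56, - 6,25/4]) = [ - 97, - 55, - 47, - 6,-2,16/7, 25/4 , 54, 56, 67, 77,84] 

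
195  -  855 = -660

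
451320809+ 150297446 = 601618255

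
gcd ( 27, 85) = 1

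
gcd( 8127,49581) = 63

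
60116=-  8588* ( - 7)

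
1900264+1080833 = 2981097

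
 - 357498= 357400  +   - 714898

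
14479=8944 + 5535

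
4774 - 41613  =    -  36839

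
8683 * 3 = 26049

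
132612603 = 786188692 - 653576089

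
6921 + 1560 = 8481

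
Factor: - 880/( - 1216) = 2^ ( - 2)*5^1*11^1*19^( - 1)= 55/76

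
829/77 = 829/77 = 10.77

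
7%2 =1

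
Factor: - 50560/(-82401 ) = 2^7*3^( - 1)*5^1 * 11^( -2)*79^1*227^( - 1)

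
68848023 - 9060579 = 59787444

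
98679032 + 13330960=112009992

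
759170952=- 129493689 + 888664641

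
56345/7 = 8049  +  2/7 = 8049.29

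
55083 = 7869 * 7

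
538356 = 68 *7917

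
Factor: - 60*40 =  - 2^5*3^1*5^2 = - 2400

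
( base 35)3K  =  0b1111101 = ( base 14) 8D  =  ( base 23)5a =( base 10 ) 125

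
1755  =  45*39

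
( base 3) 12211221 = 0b1000010101000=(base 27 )5MP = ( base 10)4264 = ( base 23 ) 819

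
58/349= 58/349 = 0.17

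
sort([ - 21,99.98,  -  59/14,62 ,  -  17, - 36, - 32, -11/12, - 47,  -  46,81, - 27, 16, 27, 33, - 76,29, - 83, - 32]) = [ - 83, - 76,- 47, - 46 , - 36, - 32, - 32, - 27,-21, - 17, - 59/14, - 11/12, 16,27,29, 33,62 , 81,99.98] 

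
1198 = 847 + 351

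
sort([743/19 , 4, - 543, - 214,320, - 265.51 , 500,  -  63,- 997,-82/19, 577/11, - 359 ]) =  [ - 997, - 543,- 359,- 265.51,  -  214, - 63, - 82/19, 4, 743/19 , 577/11,320, 500]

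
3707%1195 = 122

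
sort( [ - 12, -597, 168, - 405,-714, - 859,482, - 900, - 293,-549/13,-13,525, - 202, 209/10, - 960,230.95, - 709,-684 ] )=[  -  960,-900, - 859, -714,  -  709, - 684, - 597,-405, - 293,-202, -549/13,-13, - 12, 209/10,168,230.95,482,525]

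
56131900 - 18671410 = 37460490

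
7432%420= 292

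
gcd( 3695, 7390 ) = 3695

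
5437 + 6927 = 12364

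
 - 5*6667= - 33335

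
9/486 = 1/54= 0.02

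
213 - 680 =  - 467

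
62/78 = 31/39 = 0.79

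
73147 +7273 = 80420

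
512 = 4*128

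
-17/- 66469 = 17/66469 = 0.00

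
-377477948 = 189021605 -566499553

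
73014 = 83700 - 10686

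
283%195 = 88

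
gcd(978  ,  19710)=6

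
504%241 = 22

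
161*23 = 3703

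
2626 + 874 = 3500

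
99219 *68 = 6746892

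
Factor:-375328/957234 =-187664/478617  =  - 2^4*3^ ( - 1)*37^1*317^1*159539^ ( - 1)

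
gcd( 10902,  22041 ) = 237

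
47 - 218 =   -  171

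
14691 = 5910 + 8781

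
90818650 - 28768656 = 62049994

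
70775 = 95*745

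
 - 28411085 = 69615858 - 98026943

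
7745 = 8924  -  1179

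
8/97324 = 2/24331 = 0.00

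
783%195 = 3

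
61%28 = 5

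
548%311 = 237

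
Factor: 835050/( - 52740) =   -  95/6=- 2^(-1 ) *3^( - 1 )*5^1*19^1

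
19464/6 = 3244 = 3244.00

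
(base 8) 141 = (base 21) 4D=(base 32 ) 31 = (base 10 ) 97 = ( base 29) 3a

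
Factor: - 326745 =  - 3^2*5^1 * 53^1*137^1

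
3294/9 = 366 = 366.00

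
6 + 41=47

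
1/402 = 1/402= 0.00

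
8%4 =0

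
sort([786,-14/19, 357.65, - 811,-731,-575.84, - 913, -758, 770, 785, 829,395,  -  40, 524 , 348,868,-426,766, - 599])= [ - 913,-811,-758 , -731,-599,-575.84,-426, - 40, - 14/19, 348, 357.65, 395,524,766, 770, 785, 786, 829, 868 ]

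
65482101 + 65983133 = 131465234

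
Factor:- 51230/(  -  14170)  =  47/13  =  13^ (- 1)*47^1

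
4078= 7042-2964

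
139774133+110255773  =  250029906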